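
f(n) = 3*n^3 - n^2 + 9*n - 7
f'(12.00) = 1281.00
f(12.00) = 5141.00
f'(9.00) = 720.00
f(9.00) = 2180.00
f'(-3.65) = 136.20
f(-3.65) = -199.05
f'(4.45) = 178.32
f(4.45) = 277.61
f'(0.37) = 9.49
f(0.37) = -3.65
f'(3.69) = 124.16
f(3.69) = 163.32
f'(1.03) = 16.49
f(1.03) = 4.49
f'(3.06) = 87.15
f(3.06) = 97.13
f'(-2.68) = 79.00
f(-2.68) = -96.05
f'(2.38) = 55.22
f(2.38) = 49.20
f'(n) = 9*n^2 - 2*n + 9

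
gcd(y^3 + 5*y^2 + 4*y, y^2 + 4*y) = y^2 + 4*y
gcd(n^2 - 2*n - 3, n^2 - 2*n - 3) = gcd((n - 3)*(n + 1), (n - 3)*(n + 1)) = n^2 - 2*n - 3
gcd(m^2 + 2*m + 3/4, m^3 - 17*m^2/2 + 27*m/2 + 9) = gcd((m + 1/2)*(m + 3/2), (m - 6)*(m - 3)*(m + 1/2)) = m + 1/2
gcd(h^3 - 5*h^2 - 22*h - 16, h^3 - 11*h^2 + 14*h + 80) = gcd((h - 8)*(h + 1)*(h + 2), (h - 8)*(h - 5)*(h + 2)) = h^2 - 6*h - 16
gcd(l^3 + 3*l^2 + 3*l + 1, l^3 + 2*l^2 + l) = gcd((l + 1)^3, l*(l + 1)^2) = l^2 + 2*l + 1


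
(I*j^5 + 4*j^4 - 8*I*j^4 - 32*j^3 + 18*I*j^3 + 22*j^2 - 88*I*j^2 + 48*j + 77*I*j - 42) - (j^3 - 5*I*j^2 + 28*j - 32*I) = I*j^5 + 4*j^4 - 8*I*j^4 - 33*j^3 + 18*I*j^3 + 22*j^2 - 83*I*j^2 + 20*j + 77*I*j - 42 + 32*I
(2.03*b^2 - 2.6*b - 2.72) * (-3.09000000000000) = -6.2727*b^2 + 8.034*b + 8.4048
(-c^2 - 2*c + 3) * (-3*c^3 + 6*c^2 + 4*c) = 3*c^5 - 25*c^3 + 10*c^2 + 12*c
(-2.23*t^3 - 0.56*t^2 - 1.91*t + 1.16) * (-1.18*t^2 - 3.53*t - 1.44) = 2.6314*t^5 + 8.5327*t^4 + 7.4418*t^3 + 6.1799*t^2 - 1.3444*t - 1.6704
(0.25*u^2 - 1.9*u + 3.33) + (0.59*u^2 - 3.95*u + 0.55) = 0.84*u^2 - 5.85*u + 3.88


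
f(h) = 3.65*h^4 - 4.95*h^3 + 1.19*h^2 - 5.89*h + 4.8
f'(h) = 14.6*h^3 - 14.85*h^2 + 2.38*h - 5.89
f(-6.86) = 9782.52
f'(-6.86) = -5434.35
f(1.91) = 11.98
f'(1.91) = 46.21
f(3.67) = 416.68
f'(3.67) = 524.52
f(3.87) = 531.65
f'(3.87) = 627.14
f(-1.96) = 112.05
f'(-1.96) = -177.53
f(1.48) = 0.15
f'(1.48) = 12.44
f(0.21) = 3.58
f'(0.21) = -5.91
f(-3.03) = 478.93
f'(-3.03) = -555.58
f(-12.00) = 84486.84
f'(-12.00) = -27401.65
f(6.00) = 3673.50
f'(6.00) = 2627.39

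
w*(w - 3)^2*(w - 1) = w^4 - 7*w^3 + 15*w^2 - 9*w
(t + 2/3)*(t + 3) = t^2 + 11*t/3 + 2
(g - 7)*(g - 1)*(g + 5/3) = g^3 - 19*g^2/3 - 19*g/3 + 35/3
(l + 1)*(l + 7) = l^2 + 8*l + 7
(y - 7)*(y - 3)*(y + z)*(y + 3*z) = y^4 + 4*y^3*z - 10*y^3 + 3*y^2*z^2 - 40*y^2*z + 21*y^2 - 30*y*z^2 + 84*y*z + 63*z^2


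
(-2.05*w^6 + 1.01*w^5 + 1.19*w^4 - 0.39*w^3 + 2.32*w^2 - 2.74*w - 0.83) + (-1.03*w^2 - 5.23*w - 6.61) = -2.05*w^6 + 1.01*w^5 + 1.19*w^4 - 0.39*w^3 + 1.29*w^2 - 7.97*w - 7.44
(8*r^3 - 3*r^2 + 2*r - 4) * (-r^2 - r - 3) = -8*r^5 - 5*r^4 - 23*r^3 + 11*r^2 - 2*r + 12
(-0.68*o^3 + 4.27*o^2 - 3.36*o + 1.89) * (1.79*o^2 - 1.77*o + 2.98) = -1.2172*o^5 + 8.8469*o^4 - 15.5987*o^3 + 22.0549*o^2 - 13.3581*o + 5.6322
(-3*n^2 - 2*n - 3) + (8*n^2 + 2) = 5*n^2 - 2*n - 1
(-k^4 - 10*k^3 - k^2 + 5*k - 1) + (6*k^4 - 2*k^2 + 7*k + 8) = 5*k^4 - 10*k^3 - 3*k^2 + 12*k + 7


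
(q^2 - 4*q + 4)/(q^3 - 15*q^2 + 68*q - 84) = (q - 2)/(q^2 - 13*q + 42)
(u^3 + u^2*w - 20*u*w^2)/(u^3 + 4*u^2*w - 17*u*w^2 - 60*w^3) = u/(u + 3*w)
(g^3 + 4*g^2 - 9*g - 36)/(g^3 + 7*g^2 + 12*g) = (g - 3)/g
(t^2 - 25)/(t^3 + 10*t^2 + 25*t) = (t - 5)/(t*(t + 5))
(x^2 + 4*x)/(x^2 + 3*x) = (x + 4)/(x + 3)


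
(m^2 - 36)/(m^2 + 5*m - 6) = (m - 6)/(m - 1)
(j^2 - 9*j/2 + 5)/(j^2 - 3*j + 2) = (j - 5/2)/(j - 1)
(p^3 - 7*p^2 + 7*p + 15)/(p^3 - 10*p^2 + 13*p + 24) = (p - 5)/(p - 8)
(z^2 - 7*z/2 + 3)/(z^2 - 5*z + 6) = (z - 3/2)/(z - 3)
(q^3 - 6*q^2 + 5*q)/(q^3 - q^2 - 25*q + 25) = q/(q + 5)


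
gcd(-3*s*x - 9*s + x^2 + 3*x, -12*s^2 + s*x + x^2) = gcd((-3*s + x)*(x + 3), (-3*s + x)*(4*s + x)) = -3*s + x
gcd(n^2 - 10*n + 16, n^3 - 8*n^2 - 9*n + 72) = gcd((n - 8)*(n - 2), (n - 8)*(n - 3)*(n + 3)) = n - 8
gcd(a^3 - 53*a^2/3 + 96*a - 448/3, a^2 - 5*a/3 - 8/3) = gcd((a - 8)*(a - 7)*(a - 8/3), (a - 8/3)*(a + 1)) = a - 8/3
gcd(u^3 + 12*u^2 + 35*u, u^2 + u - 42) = u + 7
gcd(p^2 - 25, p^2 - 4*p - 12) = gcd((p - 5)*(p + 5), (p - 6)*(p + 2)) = 1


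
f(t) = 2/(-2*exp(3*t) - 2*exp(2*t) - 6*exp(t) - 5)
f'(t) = 2*(6*exp(3*t) + 4*exp(2*t) + 6*exp(t))/(-2*exp(3*t) - 2*exp(2*t) - 6*exp(t) - 5)^2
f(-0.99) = -0.26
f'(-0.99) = 0.11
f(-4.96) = -0.40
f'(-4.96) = 0.00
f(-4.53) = -0.39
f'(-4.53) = 0.01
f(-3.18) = -0.38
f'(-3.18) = 0.02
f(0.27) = -0.10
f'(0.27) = 0.13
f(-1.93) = -0.34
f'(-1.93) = 0.06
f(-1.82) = -0.33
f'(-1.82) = 0.06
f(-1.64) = -0.32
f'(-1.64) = 0.07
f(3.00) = 0.00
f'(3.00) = 0.00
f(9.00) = 0.00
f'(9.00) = 0.00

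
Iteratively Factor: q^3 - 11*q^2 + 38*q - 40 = (q - 5)*(q^2 - 6*q + 8) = (q - 5)*(q - 2)*(q - 4)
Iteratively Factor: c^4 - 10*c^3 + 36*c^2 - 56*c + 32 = (c - 2)*(c^3 - 8*c^2 + 20*c - 16) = (c - 2)^2*(c^2 - 6*c + 8) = (c - 2)^3*(c - 4)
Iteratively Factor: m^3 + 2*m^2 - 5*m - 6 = (m - 2)*(m^2 + 4*m + 3) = (m - 2)*(m + 1)*(m + 3)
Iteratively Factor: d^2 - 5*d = (d)*(d - 5)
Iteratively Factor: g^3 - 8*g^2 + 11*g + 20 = (g - 5)*(g^2 - 3*g - 4) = (g - 5)*(g + 1)*(g - 4)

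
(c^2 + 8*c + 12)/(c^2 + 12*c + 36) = (c + 2)/(c + 6)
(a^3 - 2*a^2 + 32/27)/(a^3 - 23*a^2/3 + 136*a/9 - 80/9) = (a + 2/3)/(a - 5)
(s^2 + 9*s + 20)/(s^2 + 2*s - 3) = (s^2 + 9*s + 20)/(s^2 + 2*s - 3)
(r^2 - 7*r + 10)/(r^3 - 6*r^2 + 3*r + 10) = 1/(r + 1)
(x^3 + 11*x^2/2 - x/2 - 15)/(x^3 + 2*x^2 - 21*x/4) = 2*(x^2 + 7*x + 10)/(x*(2*x + 7))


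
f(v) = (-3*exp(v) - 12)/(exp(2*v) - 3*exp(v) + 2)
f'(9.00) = 0.00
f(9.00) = 0.00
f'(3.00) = 0.28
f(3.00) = -0.21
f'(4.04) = 0.07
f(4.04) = -0.06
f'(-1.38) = -5.26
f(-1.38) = -9.75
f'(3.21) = 0.20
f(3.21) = -0.16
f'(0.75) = 2758.24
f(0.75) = -140.42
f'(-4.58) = -0.11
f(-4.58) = -6.11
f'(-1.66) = -3.30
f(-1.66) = -8.58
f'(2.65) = 0.50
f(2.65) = -0.34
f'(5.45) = 0.01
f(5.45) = -0.01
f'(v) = (-3*exp(v) - 12)*(-2*exp(2*v) + 3*exp(v))/(exp(2*v) - 3*exp(v) + 2)^2 - 3*exp(v)/(exp(2*v) - 3*exp(v) + 2) = 3*((exp(v) + 4)*(2*exp(v) - 3) - exp(2*v) + 3*exp(v) - 2)*exp(v)/(exp(2*v) - 3*exp(v) + 2)^2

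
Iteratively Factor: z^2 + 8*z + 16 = (z + 4)*(z + 4)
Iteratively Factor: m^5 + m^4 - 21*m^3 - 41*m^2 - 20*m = (m + 1)*(m^4 - 21*m^2 - 20*m) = (m + 1)^2*(m^3 - m^2 - 20*m) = m*(m + 1)^2*(m^2 - m - 20) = m*(m - 5)*(m + 1)^2*(m + 4)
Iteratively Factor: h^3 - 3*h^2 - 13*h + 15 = (h - 5)*(h^2 + 2*h - 3) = (h - 5)*(h - 1)*(h + 3)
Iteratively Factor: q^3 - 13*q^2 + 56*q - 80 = (q - 4)*(q^2 - 9*q + 20) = (q - 5)*(q - 4)*(q - 4)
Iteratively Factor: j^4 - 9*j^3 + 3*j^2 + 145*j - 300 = (j - 5)*(j^3 - 4*j^2 - 17*j + 60) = (j - 5)^2*(j^2 + j - 12) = (j - 5)^2*(j - 3)*(j + 4)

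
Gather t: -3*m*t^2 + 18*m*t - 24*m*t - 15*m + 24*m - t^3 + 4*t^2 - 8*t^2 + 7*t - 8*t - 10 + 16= 9*m - t^3 + t^2*(-3*m - 4) + t*(-6*m - 1) + 6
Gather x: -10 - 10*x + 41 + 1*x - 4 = 27 - 9*x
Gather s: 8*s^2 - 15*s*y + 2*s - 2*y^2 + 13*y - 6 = 8*s^2 + s*(2 - 15*y) - 2*y^2 + 13*y - 6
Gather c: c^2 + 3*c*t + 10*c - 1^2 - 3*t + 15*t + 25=c^2 + c*(3*t + 10) + 12*t + 24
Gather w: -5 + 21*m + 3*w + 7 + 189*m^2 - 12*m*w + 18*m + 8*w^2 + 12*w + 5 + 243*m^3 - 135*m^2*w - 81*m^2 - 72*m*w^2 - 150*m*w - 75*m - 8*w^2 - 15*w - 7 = 243*m^3 + 108*m^2 - 72*m*w^2 - 36*m + w*(-135*m^2 - 162*m)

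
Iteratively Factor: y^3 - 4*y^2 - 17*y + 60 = (y - 3)*(y^2 - y - 20) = (y - 3)*(y + 4)*(y - 5)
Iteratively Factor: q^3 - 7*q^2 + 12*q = (q - 4)*(q^2 - 3*q) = (q - 4)*(q - 3)*(q)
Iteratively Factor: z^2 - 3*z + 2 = (z - 1)*(z - 2)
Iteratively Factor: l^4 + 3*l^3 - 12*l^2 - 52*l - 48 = (l + 2)*(l^3 + l^2 - 14*l - 24) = (l - 4)*(l + 2)*(l^2 + 5*l + 6) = (l - 4)*(l + 2)^2*(l + 3)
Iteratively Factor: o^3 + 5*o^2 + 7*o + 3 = (o + 3)*(o^2 + 2*o + 1) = (o + 1)*(o + 3)*(o + 1)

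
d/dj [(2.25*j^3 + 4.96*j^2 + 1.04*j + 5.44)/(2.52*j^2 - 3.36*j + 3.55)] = (5.67*j^4 - 15.12*j^3 + 4.6761*j^2 + 7.7984*j + 21.9704)/(6.3504*j^4 - 16.9344*j^3 + 29.1816*j^2 - 23.856*j + 12.6025)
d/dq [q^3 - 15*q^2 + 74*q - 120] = 3*q^2 - 30*q + 74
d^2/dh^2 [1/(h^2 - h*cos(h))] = (-h*(h - cos(h))*(h*cos(h) + 2*sin(h) + 2) + 2*(h*sin(h) + 2*h - cos(h))^2)/(h^3*(h - cos(h))^3)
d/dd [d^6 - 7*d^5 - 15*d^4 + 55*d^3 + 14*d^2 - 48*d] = 6*d^5 - 35*d^4 - 60*d^3 + 165*d^2 + 28*d - 48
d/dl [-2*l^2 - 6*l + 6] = -4*l - 6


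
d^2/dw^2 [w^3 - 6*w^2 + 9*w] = 6*w - 12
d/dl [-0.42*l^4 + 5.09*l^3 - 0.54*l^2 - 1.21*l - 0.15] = -1.68*l^3 + 15.27*l^2 - 1.08*l - 1.21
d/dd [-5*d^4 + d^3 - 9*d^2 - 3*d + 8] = -20*d^3 + 3*d^2 - 18*d - 3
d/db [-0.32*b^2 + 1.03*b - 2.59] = 1.03 - 0.64*b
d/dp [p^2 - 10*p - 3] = 2*p - 10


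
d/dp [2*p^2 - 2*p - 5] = 4*p - 2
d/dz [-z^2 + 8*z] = 8 - 2*z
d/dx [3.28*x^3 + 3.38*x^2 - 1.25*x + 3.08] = 9.84*x^2 + 6.76*x - 1.25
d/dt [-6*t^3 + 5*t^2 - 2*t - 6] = -18*t^2 + 10*t - 2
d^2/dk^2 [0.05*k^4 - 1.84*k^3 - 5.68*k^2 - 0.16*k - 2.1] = 0.6*k^2 - 11.04*k - 11.36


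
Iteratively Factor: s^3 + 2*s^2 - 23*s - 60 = (s - 5)*(s^2 + 7*s + 12) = (s - 5)*(s + 3)*(s + 4)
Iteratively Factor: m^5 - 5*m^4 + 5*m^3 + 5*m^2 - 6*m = (m)*(m^4 - 5*m^3 + 5*m^2 + 5*m - 6) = m*(m - 3)*(m^3 - 2*m^2 - m + 2) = m*(m - 3)*(m - 1)*(m^2 - m - 2) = m*(m - 3)*(m - 2)*(m - 1)*(m + 1)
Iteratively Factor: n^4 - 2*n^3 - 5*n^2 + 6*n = (n - 1)*(n^3 - n^2 - 6*n) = (n - 1)*(n + 2)*(n^2 - 3*n) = n*(n - 1)*(n + 2)*(n - 3)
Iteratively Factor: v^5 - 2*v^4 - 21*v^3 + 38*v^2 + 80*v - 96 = (v - 1)*(v^4 - v^3 - 22*v^2 + 16*v + 96) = (v - 1)*(v + 2)*(v^3 - 3*v^2 - 16*v + 48) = (v - 1)*(v + 2)*(v + 4)*(v^2 - 7*v + 12) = (v - 3)*(v - 1)*(v + 2)*(v + 4)*(v - 4)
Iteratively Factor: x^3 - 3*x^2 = (x - 3)*(x^2) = x*(x - 3)*(x)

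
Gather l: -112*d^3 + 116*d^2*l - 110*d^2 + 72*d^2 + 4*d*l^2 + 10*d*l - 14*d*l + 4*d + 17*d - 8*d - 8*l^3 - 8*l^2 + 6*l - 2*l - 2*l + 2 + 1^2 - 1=-112*d^3 - 38*d^2 + 13*d - 8*l^3 + l^2*(4*d - 8) + l*(116*d^2 - 4*d + 2) + 2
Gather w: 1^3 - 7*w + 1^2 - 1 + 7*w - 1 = 0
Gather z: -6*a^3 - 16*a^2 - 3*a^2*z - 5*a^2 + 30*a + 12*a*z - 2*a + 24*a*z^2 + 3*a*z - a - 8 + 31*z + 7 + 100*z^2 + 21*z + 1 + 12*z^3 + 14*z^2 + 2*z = -6*a^3 - 21*a^2 + 27*a + 12*z^3 + z^2*(24*a + 114) + z*(-3*a^2 + 15*a + 54)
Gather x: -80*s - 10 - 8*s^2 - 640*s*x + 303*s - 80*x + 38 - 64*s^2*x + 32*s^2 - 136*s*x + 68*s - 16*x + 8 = 24*s^2 + 291*s + x*(-64*s^2 - 776*s - 96) + 36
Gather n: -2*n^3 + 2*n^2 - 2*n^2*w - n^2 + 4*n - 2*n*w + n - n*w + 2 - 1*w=-2*n^3 + n^2*(1 - 2*w) + n*(5 - 3*w) - w + 2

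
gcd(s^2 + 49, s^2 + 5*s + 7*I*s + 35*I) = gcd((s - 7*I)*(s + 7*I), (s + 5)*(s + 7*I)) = s + 7*I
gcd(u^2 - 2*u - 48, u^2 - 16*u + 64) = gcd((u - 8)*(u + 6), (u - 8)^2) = u - 8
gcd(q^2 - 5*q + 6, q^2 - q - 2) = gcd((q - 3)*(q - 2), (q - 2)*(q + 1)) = q - 2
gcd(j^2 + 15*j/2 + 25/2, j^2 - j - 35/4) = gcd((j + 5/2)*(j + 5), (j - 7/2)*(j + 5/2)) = j + 5/2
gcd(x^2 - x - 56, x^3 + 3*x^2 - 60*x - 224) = x^2 - x - 56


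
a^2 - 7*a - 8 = (a - 8)*(a + 1)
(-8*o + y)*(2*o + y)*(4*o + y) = -64*o^3 - 40*o^2*y - 2*o*y^2 + y^3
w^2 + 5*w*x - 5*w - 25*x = (w - 5)*(w + 5*x)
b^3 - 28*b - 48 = (b - 6)*(b + 2)*(b + 4)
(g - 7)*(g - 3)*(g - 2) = g^3 - 12*g^2 + 41*g - 42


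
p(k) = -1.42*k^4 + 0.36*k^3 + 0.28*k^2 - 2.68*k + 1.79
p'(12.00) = -9655.48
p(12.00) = -28813.09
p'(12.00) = -9655.48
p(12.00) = -28813.09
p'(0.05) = -2.65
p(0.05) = 1.66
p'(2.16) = -53.67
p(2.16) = -29.97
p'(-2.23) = 64.43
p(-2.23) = -29.95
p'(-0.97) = 2.98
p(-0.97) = 3.07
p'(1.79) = -30.79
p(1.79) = -14.62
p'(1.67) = -25.19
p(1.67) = -11.27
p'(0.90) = -5.44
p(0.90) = -1.06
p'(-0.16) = -2.72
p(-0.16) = 2.22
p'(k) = -5.68*k^3 + 1.08*k^2 + 0.56*k - 2.68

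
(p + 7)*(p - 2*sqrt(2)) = p^2 - 2*sqrt(2)*p + 7*p - 14*sqrt(2)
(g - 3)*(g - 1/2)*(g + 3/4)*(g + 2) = g^4 - 3*g^3/4 - 53*g^2/8 - 9*g/8 + 9/4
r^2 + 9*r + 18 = (r + 3)*(r + 6)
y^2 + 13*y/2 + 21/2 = (y + 3)*(y + 7/2)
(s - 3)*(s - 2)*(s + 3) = s^3 - 2*s^2 - 9*s + 18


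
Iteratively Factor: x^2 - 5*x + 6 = (x - 3)*(x - 2)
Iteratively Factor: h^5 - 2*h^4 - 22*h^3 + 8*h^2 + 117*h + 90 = (h + 3)*(h^4 - 5*h^3 - 7*h^2 + 29*h + 30) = (h - 3)*(h + 3)*(h^3 - 2*h^2 - 13*h - 10) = (h - 3)*(h + 2)*(h + 3)*(h^2 - 4*h - 5) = (h - 5)*(h - 3)*(h + 2)*(h + 3)*(h + 1)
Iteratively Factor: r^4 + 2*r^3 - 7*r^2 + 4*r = (r + 4)*(r^3 - 2*r^2 + r) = (r - 1)*(r + 4)*(r^2 - r) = r*(r - 1)*(r + 4)*(r - 1)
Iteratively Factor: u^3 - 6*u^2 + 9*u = (u - 3)*(u^2 - 3*u) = (u - 3)^2*(u)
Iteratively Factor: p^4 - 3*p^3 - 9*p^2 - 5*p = (p)*(p^3 - 3*p^2 - 9*p - 5) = p*(p + 1)*(p^2 - 4*p - 5) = p*(p - 5)*(p + 1)*(p + 1)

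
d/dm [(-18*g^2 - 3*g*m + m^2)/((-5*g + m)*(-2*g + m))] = 4*g*(-39*g^2 + 14*g*m - m^2)/(100*g^4 - 140*g^3*m + 69*g^2*m^2 - 14*g*m^3 + m^4)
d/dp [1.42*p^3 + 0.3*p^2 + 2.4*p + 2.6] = 4.26*p^2 + 0.6*p + 2.4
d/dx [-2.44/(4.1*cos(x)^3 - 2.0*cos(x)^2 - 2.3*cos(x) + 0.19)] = (-30.012*cos(x)^2 + 9.76*cos(x) + 5.612)*sin(x)/(4.1*cos(x)^3 - 2.0*cos(x)^2 - 2.3*cos(x) + 0.19)^2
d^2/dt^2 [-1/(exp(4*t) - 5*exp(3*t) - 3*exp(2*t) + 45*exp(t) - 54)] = (2*(4*exp(3*t) - 15*exp(2*t) - 6*exp(t) + 45)^2*exp(t) + (16*exp(3*t) - 45*exp(2*t) - 12*exp(t) + 45)*(-exp(4*t) + 5*exp(3*t) + 3*exp(2*t) - 45*exp(t) + 54))*exp(t)/(-exp(4*t) + 5*exp(3*t) + 3*exp(2*t) - 45*exp(t) + 54)^3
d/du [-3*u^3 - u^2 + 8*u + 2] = -9*u^2 - 2*u + 8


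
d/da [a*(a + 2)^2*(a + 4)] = 4*a^3 + 24*a^2 + 40*a + 16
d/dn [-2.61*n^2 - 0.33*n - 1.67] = -5.22*n - 0.33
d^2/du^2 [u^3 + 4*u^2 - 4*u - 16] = 6*u + 8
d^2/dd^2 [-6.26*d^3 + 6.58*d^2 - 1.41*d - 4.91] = 13.16 - 37.56*d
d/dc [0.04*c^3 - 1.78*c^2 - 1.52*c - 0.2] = 0.12*c^2 - 3.56*c - 1.52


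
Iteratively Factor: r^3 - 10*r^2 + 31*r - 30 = (r - 5)*(r^2 - 5*r + 6) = (r - 5)*(r - 3)*(r - 2)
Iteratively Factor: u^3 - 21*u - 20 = (u + 1)*(u^2 - u - 20) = (u - 5)*(u + 1)*(u + 4)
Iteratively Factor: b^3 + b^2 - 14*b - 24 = (b + 3)*(b^2 - 2*b - 8) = (b - 4)*(b + 3)*(b + 2)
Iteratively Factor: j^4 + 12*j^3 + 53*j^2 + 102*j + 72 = (j + 3)*(j^3 + 9*j^2 + 26*j + 24) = (j + 3)^2*(j^2 + 6*j + 8) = (j + 2)*(j + 3)^2*(j + 4)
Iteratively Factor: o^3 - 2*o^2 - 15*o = (o + 3)*(o^2 - 5*o) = (o - 5)*(o + 3)*(o)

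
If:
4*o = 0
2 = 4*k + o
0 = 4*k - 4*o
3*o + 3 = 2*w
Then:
No Solution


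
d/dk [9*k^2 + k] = 18*k + 1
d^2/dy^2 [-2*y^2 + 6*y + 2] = -4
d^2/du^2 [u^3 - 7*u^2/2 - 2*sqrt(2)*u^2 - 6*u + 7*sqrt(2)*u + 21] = 6*u - 7 - 4*sqrt(2)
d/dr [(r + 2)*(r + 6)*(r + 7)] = 3*r^2 + 30*r + 68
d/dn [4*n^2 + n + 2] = 8*n + 1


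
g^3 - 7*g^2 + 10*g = g*(g - 5)*(g - 2)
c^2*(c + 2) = c^3 + 2*c^2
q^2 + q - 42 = (q - 6)*(q + 7)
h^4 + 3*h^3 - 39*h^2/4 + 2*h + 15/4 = (h - 3/2)*(h - 1)*(h + 1/2)*(h + 5)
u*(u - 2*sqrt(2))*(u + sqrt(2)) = u^3 - sqrt(2)*u^2 - 4*u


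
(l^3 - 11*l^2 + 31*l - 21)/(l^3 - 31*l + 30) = (l^2 - 10*l + 21)/(l^2 + l - 30)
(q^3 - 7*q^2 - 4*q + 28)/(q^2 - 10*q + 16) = (q^2 - 5*q - 14)/(q - 8)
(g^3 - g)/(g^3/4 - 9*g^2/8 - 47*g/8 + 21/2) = 8*g*(g^2 - 1)/(2*g^3 - 9*g^2 - 47*g + 84)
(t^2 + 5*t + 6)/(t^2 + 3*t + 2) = (t + 3)/(t + 1)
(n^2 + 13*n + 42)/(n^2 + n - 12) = (n^2 + 13*n + 42)/(n^2 + n - 12)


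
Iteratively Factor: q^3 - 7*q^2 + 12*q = (q - 3)*(q^2 - 4*q) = (q - 4)*(q - 3)*(q)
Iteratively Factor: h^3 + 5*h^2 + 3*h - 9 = (h + 3)*(h^2 + 2*h - 3) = (h - 1)*(h + 3)*(h + 3)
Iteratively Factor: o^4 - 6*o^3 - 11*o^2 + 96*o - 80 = (o - 4)*(o^3 - 2*o^2 - 19*o + 20) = (o - 4)*(o - 1)*(o^2 - o - 20) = (o - 5)*(o - 4)*(o - 1)*(o + 4)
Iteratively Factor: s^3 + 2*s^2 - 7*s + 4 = (s - 1)*(s^2 + 3*s - 4) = (s - 1)^2*(s + 4)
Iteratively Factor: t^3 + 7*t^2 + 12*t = (t + 3)*(t^2 + 4*t) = (t + 3)*(t + 4)*(t)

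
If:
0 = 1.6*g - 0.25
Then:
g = 0.16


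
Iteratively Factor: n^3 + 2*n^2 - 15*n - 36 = (n + 3)*(n^2 - n - 12) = (n - 4)*(n + 3)*(n + 3)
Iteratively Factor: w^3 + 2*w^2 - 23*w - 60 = (w + 4)*(w^2 - 2*w - 15) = (w + 3)*(w + 4)*(w - 5)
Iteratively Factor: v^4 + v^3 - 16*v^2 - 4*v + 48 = (v + 2)*(v^3 - v^2 - 14*v + 24) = (v - 2)*(v + 2)*(v^2 + v - 12) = (v - 3)*(v - 2)*(v + 2)*(v + 4)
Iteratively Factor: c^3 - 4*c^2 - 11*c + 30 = (c + 3)*(c^2 - 7*c + 10) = (c - 5)*(c + 3)*(c - 2)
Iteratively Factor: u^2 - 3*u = (u - 3)*(u)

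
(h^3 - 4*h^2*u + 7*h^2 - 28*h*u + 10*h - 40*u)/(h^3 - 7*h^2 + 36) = (h^2 - 4*h*u + 5*h - 20*u)/(h^2 - 9*h + 18)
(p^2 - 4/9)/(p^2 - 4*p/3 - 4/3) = (p - 2/3)/(p - 2)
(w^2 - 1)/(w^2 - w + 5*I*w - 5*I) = (w + 1)/(w + 5*I)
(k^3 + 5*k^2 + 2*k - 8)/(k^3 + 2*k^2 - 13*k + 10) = (k^2 + 6*k + 8)/(k^2 + 3*k - 10)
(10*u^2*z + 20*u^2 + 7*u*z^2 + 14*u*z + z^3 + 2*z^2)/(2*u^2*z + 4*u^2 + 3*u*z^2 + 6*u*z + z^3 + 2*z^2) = (5*u + z)/(u + z)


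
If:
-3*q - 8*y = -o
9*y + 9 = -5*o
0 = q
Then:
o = -72/49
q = 0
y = -9/49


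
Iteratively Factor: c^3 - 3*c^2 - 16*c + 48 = (c - 3)*(c^2 - 16) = (c - 3)*(c + 4)*(c - 4)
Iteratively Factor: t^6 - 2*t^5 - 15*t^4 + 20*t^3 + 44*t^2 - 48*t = (t - 4)*(t^5 + 2*t^4 - 7*t^3 - 8*t^2 + 12*t) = (t - 4)*(t - 1)*(t^4 + 3*t^3 - 4*t^2 - 12*t) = (t - 4)*(t - 1)*(t + 2)*(t^3 + t^2 - 6*t) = t*(t - 4)*(t - 1)*(t + 2)*(t^2 + t - 6) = t*(t - 4)*(t - 1)*(t + 2)*(t + 3)*(t - 2)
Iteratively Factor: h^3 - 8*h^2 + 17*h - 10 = (h - 1)*(h^2 - 7*h + 10) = (h - 5)*(h - 1)*(h - 2)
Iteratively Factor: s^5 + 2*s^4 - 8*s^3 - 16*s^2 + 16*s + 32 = (s - 2)*(s^4 + 4*s^3 - 16*s - 16) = (s - 2)*(s + 2)*(s^3 + 2*s^2 - 4*s - 8) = (s - 2)*(s + 2)^2*(s^2 - 4) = (s - 2)*(s + 2)^3*(s - 2)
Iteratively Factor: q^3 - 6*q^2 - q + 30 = (q - 3)*(q^2 - 3*q - 10) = (q - 5)*(q - 3)*(q + 2)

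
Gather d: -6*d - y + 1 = -6*d - y + 1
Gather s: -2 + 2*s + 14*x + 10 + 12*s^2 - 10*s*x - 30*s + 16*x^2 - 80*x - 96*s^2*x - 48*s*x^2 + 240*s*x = s^2*(12 - 96*x) + s*(-48*x^2 + 230*x - 28) + 16*x^2 - 66*x + 8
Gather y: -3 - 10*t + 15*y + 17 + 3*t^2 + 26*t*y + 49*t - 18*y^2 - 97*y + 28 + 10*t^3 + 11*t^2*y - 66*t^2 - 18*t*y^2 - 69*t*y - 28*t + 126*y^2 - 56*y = 10*t^3 - 63*t^2 + 11*t + y^2*(108 - 18*t) + y*(11*t^2 - 43*t - 138) + 42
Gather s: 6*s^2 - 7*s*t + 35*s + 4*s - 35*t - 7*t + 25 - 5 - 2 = 6*s^2 + s*(39 - 7*t) - 42*t + 18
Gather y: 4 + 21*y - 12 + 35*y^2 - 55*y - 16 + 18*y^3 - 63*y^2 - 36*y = 18*y^3 - 28*y^2 - 70*y - 24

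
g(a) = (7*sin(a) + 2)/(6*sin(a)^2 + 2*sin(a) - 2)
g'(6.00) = -3.20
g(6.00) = -0.02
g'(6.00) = -3.20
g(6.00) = -0.02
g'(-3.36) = 14.88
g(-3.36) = -2.74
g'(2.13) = 2.26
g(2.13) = 1.98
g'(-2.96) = 3.15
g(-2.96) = -0.34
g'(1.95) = 1.12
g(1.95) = 1.69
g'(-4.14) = 2.39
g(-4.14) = 2.01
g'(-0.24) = -3.12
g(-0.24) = -0.16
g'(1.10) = -1.60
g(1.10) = 1.81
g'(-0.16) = -3.21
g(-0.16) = -0.41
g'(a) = (-12*sin(a)*cos(a) - 2*cos(a))*(7*sin(a) + 2)/(6*sin(a)^2 + 2*sin(a) - 2)^2 + 7*cos(a)/(6*sin(a)^2 + 2*sin(a) - 2)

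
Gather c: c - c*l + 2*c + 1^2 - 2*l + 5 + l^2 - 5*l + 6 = c*(3 - l) + l^2 - 7*l + 12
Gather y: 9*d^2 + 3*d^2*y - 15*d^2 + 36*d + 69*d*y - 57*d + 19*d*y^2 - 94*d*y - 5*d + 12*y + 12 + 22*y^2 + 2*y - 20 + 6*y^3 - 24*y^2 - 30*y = -6*d^2 - 26*d + 6*y^3 + y^2*(19*d - 2) + y*(3*d^2 - 25*d - 16) - 8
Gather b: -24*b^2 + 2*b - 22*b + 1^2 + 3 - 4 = -24*b^2 - 20*b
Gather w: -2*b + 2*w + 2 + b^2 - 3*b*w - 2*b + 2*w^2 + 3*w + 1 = b^2 - 4*b + 2*w^2 + w*(5 - 3*b) + 3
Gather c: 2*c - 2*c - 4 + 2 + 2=0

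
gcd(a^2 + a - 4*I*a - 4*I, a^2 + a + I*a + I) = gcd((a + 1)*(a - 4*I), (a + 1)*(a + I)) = a + 1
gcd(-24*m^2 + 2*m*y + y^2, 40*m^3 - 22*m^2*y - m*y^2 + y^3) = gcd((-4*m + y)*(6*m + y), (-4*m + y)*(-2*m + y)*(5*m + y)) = -4*m + y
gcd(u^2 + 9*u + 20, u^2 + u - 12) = u + 4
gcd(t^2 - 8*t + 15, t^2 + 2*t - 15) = t - 3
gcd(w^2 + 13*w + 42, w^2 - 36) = w + 6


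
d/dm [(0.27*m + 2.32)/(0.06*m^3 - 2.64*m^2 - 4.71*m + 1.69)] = (-0.0324*m^3 + 0.2952*m^2 + 12.2496*m + 11.3835)/(0.0036*m^6 - 0.3168*m^5 + 6.4044*m^4 + 25.0716*m^3 + 13.2609*m^2 - 15.9198*m + 2.8561)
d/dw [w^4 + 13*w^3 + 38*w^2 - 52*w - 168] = 4*w^3 + 39*w^2 + 76*w - 52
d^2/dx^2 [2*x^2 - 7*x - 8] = 4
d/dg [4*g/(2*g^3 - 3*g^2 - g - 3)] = 4*(-4*g^3 + 3*g^2 - 3)/(4*g^6 - 12*g^5 + 5*g^4 - 6*g^3 + 19*g^2 + 6*g + 9)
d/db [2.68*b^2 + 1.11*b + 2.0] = 5.36*b + 1.11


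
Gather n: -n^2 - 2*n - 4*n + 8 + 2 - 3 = -n^2 - 6*n + 7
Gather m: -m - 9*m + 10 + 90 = 100 - 10*m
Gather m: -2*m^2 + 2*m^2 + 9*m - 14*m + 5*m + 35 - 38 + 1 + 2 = 0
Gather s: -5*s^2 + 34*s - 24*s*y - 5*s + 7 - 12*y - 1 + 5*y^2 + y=-5*s^2 + s*(29 - 24*y) + 5*y^2 - 11*y + 6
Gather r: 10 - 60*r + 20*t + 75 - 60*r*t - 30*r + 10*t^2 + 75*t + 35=r*(-60*t - 90) + 10*t^2 + 95*t + 120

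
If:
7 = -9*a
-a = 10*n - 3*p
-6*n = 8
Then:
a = -7/9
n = -4/3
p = -127/27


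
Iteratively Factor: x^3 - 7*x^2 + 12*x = (x)*(x^2 - 7*x + 12) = x*(x - 3)*(x - 4)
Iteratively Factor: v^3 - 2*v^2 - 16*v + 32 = (v - 4)*(v^2 + 2*v - 8) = (v - 4)*(v - 2)*(v + 4)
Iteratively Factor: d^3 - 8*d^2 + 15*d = (d)*(d^2 - 8*d + 15) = d*(d - 3)*(d - 5)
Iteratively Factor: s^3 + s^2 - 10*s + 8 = (s - 1)*(s^2 + 2*s - 8) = (s - 1)*(s + 4)*(s - 2)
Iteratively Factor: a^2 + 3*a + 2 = (a + 2)*(a + 1)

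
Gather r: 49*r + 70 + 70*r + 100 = 119*r + 170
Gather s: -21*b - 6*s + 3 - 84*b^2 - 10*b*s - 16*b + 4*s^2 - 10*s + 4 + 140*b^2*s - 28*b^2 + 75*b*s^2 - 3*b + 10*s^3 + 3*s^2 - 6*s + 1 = -112*b^2 - 40*b + 10*s^3 + s^2*(75*b + 7) + s*(140*b^2 - 10*b - 22) + 8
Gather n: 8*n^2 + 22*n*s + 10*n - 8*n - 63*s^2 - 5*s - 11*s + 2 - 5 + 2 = 8*n^2 + n*(22*s + 2) - 63*s^2 - 16*s - 1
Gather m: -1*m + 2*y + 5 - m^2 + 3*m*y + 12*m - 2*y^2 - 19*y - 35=-m^2 + m*(3*y + 11) - 2*y^2 - 17*y - 30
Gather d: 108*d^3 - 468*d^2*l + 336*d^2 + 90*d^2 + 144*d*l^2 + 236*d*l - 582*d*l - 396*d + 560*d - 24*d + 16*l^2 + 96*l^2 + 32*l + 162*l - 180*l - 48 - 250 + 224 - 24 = 108*d^3 + d^2*(426 - 468*l) + d*(144*l^2 - 346*l + 140) + 112*l^2 + 14*l - 98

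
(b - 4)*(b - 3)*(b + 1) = b^3 - 6*b^2 + 5*b + 12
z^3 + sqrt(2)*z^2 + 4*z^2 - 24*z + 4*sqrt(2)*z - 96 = (z + 4)*(z - 3*sqrt(2))*(z + 4*sqrt(2))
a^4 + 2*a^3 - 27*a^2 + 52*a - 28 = (a - 2)^2*(a - 1)*(a + 7)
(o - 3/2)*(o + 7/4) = o^2 + o/4 - 21/8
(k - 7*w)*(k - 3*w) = k^2 - 10*k*w + 21*w^2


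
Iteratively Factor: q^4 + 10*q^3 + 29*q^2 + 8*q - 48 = (q - 1)*(q^3 + 11*q^2 + 40*q + 48) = (q - 1)*(q + 3)*(q^2 + 8*q + 16) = (q - 1)*(q + 3)*(q + 4)*(q + 4)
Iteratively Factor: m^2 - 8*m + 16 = (m - 4)*(m - 4)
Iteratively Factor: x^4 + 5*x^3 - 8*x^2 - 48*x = (x - 3)*(x^3 + 8*x^2 + 16*x) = (x - 3)*(x + 4)*(x^2 + 4*x) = x*(x - 3)*(x + 4)*(x + 4)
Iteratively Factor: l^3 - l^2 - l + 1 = (l - 1)*(l^2 - 1) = (l - 1)*(l + 1)*(l - 1)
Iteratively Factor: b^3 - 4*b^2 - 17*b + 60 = (b - 3)*(b^2 - b - 20) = (b - 3)*(b + 4)*(b - 5)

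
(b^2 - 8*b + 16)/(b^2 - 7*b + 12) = (b - 4)/(b - 3)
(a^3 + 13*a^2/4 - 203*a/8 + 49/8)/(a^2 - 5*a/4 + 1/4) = (2*a^2 + 7*a - 49)/(2*(a - 1))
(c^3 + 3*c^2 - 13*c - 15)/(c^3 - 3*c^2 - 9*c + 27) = (c^2 + 6*c + 5)/(c^2 - 9)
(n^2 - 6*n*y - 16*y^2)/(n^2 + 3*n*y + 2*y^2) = (n - 8*y)/(n + y)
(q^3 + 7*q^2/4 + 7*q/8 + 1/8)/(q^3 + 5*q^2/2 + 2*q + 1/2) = (q + 1/4)/(q + 1)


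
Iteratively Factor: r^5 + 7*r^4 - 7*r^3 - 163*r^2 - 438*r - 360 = (r - 5)*(r^4 + 12*r^3 + 53*r^2 + 102*r + 72) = (r - 5)*(r + 2)*(r^3 + 10*r^2 + 33*r + 36) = (r - 5)*(r + 2)*(r + 4)*(r^2 + 6*r + 9) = (r - 5)*(r + 2)*(r + 3)*(r + 4)*(r + 3)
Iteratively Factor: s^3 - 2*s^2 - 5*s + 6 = (s - 1)*(s^2 - s - 6) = (s - 3)*(s - 1)*(s + 2)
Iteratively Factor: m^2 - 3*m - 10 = (m - 5)*(m + 2)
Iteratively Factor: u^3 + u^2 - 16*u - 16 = (u - 4)*(u^2 + 5*u + 4) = (u - 4)*(u + 4)*(u + 1)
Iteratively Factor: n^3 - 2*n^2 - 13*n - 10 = (n + 2)*(n^2 - 4*n - 5) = (n + 1)*(n + 2)*(n - 5)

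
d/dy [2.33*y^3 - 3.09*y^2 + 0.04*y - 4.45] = 6.99*y^2 - 6.18*y + 0.04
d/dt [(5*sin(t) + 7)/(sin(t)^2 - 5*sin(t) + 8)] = (-5*sin(t)^2 - 14*sin(t) + 75)*cos(t)/(sin(t)^2 - 5*sin(t) + 8)^2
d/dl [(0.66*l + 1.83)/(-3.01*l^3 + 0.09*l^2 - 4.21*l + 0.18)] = (3.9732*l^3 + 16.4655*l^2 - 0.3294*l + 7.8231)/(9.0601*l^6 - 0.5418*l^5 + 25.3523*l^4 - 1.8414*l^3 + 17.7565*l^2 - 1.5156*l + 0.0324)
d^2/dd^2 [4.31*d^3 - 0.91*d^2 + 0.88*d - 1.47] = 25.86*d - 1.82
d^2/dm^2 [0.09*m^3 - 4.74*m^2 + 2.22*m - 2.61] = 0.54*m - 9.48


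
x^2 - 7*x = x*(x - 7)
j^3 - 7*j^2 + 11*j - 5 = (j - 5)*(j - 1)^2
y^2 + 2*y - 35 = (y - 5)*(y + 7)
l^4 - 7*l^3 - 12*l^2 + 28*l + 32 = (l - 8)*(l - 2)*(l + 1)*(l + 2)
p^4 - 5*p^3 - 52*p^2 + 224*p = p*(p - 8)*(p - 4)*(p + 7)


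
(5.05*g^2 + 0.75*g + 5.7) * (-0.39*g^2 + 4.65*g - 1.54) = -1.9695*g^4 + 23.19*g^3 - 6.5125*g^2 + 25.35*g - 8.778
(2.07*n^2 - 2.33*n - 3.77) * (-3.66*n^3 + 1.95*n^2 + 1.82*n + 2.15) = -7.5762*n^5 + 12.5643*n^4 + 13.0221*n^3 - 7.1416*n^2 - 11.8709*n - 8.1055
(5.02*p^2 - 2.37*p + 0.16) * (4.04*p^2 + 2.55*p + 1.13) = 20.2808*p^4 + 3.2262*p^3 + 0.275499999999999*p^2 - 2.2701*p + 0.1808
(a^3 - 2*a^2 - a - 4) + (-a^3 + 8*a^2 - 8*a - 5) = 6*a^2 - 9*a - 9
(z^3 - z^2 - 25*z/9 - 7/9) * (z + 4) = z^4 + 3*z^3 - 61*z^2/9 - 107*z/9 - 28/9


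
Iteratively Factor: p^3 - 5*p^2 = (p - 5)*(p^2) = p*(p - 5)*(p)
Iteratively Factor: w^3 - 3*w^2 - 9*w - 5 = (w - 5)*(w^2 + 2*w + 1) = (w - 5)*(w + 1)*(w + 1)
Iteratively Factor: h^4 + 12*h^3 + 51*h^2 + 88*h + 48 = (h + 4)*(h^3 + 8*h^2 + 19*h + 12) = (h + 3)*(h + 4)*(h^2 + 5*h + 4) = (h + 3)*(h + 4)^2*(h + 1)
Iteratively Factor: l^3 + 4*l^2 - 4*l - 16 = (l + 2)*(l^2 + 2*l - 8) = (l + 2)*(l + 4)*(l - 2)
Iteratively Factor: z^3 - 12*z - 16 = (z + 2)*(z^2 - 2*z - 8) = (z - 4)*(z + 2)*(z + 2)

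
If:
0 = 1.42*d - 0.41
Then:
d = 0.29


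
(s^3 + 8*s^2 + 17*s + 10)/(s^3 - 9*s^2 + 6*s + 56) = (s^2 + 6*s + 5)/(s^2 - 11*s + 28)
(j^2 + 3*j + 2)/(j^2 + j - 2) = (j + 1)/(j - 1)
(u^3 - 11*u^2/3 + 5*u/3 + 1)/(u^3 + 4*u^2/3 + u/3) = (u^2 - 4*u + 3)/(u*(u + 1))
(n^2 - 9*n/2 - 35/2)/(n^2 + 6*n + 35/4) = 2*(n - 7)/(2*n + 7)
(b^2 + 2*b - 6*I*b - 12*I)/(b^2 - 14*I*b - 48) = (b + 2)/(b - 8*I)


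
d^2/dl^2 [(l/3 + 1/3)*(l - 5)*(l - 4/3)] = 2*l - 32/9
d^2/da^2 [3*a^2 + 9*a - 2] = 6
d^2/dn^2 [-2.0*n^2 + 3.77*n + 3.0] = -4.00000000000000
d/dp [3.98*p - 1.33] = 3.98000000000000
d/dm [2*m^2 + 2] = 4*m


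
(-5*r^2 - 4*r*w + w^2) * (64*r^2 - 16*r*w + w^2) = -320*r^4 - 176*r^3*w + 123*r^2*w^2 - 20*r*w^3 + w^4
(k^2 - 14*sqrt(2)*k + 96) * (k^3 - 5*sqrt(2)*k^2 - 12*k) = k^5 - 19*sqrt(2)*k^4 + 224*k^3 - 312*sqrt(2)*k^2 - 1152*k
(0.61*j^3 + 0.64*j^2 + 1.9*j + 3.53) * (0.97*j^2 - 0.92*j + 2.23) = 0.5917*j^5 + 0.0596*j^4 + 2.6145*j^3 + 3.1033*j^2 + 0.9894*j + 7.8719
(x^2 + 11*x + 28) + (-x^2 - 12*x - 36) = -x - 8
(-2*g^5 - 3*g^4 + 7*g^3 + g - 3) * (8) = -16*g^5 - 24*g^4 + 56*g^3 + 8*g - 24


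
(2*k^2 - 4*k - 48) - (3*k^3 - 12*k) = -3*k^3 + 2*k^2 + 8*k - 48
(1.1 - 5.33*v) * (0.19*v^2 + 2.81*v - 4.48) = -1.0127*v^3 - 14.7683*v^2 + 26.9694*v - 4.928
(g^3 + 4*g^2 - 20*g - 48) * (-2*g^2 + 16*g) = -2*g^5 + 8*g^4 + 104*g^3 - 224*g^2 - 768*g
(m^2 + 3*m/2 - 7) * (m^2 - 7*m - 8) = m^4 - 11*m^3/2 - 51*m^2/2 + 37*m + 56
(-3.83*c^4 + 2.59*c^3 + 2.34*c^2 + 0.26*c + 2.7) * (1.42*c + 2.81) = -5.4386*c^5 - 7.0845*c^4 + 10.6007*c^3 + 6.9446*c^2 + 4.5646*c + 7.587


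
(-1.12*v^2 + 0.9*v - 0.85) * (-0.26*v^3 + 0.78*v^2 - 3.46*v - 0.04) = 0.2912*v^5 - 1.1076*v^4 + 4.7982*v^3 - 3.7322*v^2 + 2.905*v + 0.034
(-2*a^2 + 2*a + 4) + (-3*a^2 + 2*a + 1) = -5*a^2 + 4*a + 5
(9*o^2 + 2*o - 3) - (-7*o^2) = 16*o^2 + 2*o - 3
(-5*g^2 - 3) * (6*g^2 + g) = -30*g^4 - 5*g^3 - 18*g^2 - 3*g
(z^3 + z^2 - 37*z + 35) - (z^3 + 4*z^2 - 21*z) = -3*z^2 - 16*z + 35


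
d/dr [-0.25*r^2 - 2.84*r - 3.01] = -0.5*r - 2.84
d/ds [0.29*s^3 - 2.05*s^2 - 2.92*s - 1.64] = 0.87*s^2 - 4.1*s - 2.92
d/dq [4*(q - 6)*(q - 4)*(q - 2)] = 12*q^2 - 96*q + 176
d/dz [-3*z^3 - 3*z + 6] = -9*z^2 - 3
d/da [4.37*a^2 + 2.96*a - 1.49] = 8.74*a + 2.96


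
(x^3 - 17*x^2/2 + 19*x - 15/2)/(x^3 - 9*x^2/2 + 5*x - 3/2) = (x - 5)/(x - 1)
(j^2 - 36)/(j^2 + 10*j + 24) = (j - 6)/(j + 4)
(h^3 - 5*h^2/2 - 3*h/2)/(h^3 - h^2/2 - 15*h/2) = (2*h + 1)/(2*h + 5)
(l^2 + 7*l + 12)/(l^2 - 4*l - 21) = (l + 4)/(l - 7)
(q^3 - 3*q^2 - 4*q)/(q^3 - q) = (q - 4)/(q - 1)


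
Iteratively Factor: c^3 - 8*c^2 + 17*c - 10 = (c - 1)*(c^2 - 7*c + 10) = (c - 5)*(c - 1)*(c - 2)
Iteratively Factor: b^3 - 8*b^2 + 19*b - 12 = (b - 4)*(b^2 - 4*b + 3) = (b - 4)*(b - 3)*(b - 1)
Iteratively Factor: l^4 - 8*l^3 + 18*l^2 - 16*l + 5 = (l - 1)*(l^3 - 7*l^2 + 11*l - 5) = (l - 5)*(l - 1)*(l^2 - 2*l + 1) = (l - 5)*(l - 1)^2*(l - 1)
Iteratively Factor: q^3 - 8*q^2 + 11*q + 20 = (q - 4)*(q^2 - 4*q - 5) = (q - 4)*(q + 1)*(q - 5)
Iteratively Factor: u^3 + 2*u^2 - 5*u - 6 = (u + 1)*(u^2 + u - 6) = (u - 2)*(u + 1)*(u + 3)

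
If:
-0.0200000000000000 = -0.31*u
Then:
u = 0.06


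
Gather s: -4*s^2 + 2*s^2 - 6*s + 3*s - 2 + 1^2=-2*s^2 - 3*s - 1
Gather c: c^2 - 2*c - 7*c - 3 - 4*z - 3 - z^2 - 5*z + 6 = c^2 - 9*c - z^2 - 9*z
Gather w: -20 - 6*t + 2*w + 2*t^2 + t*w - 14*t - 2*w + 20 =2*t^2 + t*w - 20*t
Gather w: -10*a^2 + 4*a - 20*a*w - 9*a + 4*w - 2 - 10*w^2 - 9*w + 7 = -10*a^2 - 5*a - 10*w^2 + w*(-20*a - 5) + 5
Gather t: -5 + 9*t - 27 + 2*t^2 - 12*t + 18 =2*t^2 - 3*t - 14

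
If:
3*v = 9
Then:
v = 3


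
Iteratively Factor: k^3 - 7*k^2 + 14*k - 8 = (k - 2)*(k^2 - 5*k + 4) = (k - 4)*(k - 2)*(k - 1)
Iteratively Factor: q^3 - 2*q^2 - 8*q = (q - 4)*(q^2 + 2*q) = q*(q - 4)*(q + 2)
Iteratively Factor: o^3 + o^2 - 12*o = (o - 3)*(o^2 + 4*o) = o*(o - 3)*(o + 4)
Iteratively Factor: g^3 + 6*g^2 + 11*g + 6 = (g + 1)*(g^2 + 5*g + 6) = (g + 1)*(g + 3)*(g + 2)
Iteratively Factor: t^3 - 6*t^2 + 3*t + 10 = (t + 1)*(t^2 - 7*t + 10) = (t - 5)*(t + 1)*(t - 2)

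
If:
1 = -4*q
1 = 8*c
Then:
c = 1/8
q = -1/4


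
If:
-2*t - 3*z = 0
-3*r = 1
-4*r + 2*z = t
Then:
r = -1/3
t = 4/7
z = -8/21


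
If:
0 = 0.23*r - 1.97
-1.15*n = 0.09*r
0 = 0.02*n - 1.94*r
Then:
No Solution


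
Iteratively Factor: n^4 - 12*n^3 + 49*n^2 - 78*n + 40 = (n - 2)*(n^3 - 10*n^2 + 29*n - 20) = (n - 2)*(n - 1)*(n^2 - 9*n + 20) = (n - 5)*(n - 2)*(n - 1)*(n - 4)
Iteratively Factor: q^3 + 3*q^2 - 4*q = (q)*(q^2 + 3*q - 4) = q*(q + 4)*(q - 1)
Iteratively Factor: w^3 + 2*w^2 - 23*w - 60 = (w + 4)*(w^2 - 2*w - 15) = (w - 5)*(w + 4)*(w + 3)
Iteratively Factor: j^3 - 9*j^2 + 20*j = (j - 4)*(j^2 - 5*j) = (j - 5)*(j - 4)*(j)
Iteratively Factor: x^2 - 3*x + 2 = (x - 1)*(x - 2)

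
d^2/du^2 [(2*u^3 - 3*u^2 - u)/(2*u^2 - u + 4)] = 8*(-6*u^3 + 12*u^2 + 30*u - 13)/(8*u^6 - 12*u^5 + 54*u^4 - 49*u^3 + 108*u^2 - 48*u + 64)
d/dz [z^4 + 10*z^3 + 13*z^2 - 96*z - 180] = 4*z^3 + 30*z^2 + 26*z - 96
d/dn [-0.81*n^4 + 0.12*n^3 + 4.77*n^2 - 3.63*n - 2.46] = -3.24*n^3 + 0.36*n^2 + 9.54*n - 3.63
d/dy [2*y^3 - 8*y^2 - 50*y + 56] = 6*y^2 - 16*y - 50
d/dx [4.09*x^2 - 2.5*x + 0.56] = 8.18*x - 2.5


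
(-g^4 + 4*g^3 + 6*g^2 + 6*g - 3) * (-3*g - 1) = 3*g^5 - 11*g^4 - 22*g^3 - 24*g^2 + 3*g + 3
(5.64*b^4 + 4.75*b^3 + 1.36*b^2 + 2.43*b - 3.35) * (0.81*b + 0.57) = 4.5684*b^5 + 7.0623*b^4 + 3.8091*b^3 + 2.7435*b^2 - 1.3284*b - 1.9095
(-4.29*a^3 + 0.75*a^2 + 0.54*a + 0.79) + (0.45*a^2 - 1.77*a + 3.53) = -4.29*a^3 + 1.2*a^2 - 1.23*a + 4.32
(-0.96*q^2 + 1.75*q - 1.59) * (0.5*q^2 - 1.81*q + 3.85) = -0.48*q^4 + 2.6126*q^3 - 7.6585*q^2 + 9.6154*q - 6.1215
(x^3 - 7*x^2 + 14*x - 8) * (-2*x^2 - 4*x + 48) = -2*x^5 + 10*x^4 + 48*x^3 - 376*x^2 + 704*x - 384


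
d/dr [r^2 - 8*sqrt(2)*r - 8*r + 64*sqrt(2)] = 2*r - 8*sqrt(2) - 8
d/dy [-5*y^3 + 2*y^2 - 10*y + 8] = -15*y^2 + 4*y - 10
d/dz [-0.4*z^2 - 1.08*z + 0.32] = -0.8*z - 1.08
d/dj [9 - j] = -1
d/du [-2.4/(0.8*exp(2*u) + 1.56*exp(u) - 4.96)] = (3.84*exp(u) + 3.744)*exp(u)/(0.8*exp(2*u) + 1.56*exp(u) - 4.96)^2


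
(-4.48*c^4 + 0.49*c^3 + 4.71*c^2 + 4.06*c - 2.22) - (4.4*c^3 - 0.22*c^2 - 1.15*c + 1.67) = -4.48*c^4 - 3.91*c^3 + 4.93*c^2 + 5.21*c - 3.89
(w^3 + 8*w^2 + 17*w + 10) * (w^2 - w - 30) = w^5 + 7*w^4 - 21*w^3 - 247*w^2 - 520*w - 300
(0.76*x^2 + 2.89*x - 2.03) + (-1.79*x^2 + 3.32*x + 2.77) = -1.03*x^2 + 6.21*x + 0.74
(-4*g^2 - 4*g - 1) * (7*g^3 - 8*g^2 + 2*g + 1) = -28*g^5 + 4*g^4 + 17*g^3 - 4*g^2 - 6*g - 1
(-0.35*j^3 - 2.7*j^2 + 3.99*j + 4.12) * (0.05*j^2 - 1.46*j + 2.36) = -0.0175*j^5 + 0.376*j^4 + 3.3155*j^3 - 11.9914*j^2 + 3.4012*j + 9.7232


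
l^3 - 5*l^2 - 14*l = l*(l - 7)*(l + 2)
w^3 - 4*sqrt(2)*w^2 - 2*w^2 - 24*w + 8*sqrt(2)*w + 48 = (w - 2)*(w - 6*sqrt(2))*(w + 2*sqrt(2))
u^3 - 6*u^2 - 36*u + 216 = (u - 6)^2*(u + 6)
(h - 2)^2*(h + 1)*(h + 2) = h^4 - h^3 - 6*h^2 + 4*h + 8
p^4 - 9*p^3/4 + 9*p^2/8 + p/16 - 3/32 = (p - 3/2)*(p - 1/2)^2*(p + 1/4)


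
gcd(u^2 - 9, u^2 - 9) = u^2 - 9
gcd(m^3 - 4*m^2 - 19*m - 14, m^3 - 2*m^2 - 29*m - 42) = m^2 - 5*m - 14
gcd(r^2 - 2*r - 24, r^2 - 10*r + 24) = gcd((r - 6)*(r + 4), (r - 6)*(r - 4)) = r - 6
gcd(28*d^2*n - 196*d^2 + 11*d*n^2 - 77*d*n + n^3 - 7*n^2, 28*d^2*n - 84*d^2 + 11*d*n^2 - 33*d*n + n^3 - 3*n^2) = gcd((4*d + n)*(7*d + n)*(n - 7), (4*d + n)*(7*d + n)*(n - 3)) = 28*d^2 + 11*d*n + n^2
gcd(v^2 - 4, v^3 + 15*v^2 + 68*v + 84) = v + 2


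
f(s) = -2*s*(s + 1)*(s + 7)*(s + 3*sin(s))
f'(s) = -2*s*(s + 1)*(s + 7)*(3*cos(s) + 1) - 2*s*(s + 1)*(s + 3*sin(s)) - 2*s*(s + 7)*(s + 3*sin(s)) - 2*(s + 1)*(s + 7)*(s + 3*sin(s)) = -6*s^3*cos(s) - 8*s^3 - 18*s^2*sin(s) - 48*s^2*cos(s) - 48*s^2 - 96*s*sin(s) - 42*s*cos(s) - 28*s - 42*sin(s)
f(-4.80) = 145.38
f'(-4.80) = -103.79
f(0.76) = -58.68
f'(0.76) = -184.02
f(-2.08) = 103.88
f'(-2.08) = -114.79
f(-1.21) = 11.82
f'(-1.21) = -70.07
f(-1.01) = 0.43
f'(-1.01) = -43.63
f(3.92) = -763.90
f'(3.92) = 58.45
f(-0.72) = -6.83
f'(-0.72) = -7.76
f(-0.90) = -3.57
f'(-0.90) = -29.16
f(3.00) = -821.61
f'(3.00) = -88.64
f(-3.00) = 164.32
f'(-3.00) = -1.30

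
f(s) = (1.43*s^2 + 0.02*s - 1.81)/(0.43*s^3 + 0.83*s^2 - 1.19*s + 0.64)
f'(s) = (2.86*s + 0.02)/(0.43*s^3 + 0.83*s^2 - 1.19*s + 0.64) + (-1.29*s^2 - 1.66*s + 1.19)*(1.43*s^2 + 0.02*s - 1.81)/(0.43*s^3 + 0.83*s^2 - 1.19*s + 0.64)^2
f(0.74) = -2.61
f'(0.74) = 10.51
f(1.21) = 0.26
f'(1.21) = 2.36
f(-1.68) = 0.74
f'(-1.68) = -1.54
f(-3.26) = -8.55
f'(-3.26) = -33.06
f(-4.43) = -1.72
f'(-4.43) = -1.07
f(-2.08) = 1.53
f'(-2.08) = -2.60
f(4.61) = 0.52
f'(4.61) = -0.08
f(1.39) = 0.56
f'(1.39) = 1.13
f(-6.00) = -0.90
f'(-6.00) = -0.26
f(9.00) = 0.31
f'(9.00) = -0.03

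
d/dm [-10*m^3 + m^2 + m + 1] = -30*m^2 + 2*m + 1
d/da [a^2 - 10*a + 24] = 2*a - 10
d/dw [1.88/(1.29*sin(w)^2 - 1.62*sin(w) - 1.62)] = (3.0456 - 4.8504*sin(w))*cos(w)/(-1.29*sin(w)^2 + 1.62*sin(w) + 1.62)^2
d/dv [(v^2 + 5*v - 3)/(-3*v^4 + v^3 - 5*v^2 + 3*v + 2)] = (6*v^5 + 44*v^4 - 46*v^3 + 37*v^2 - 26*v + 19)/(9*v^8 - 6*v^7 + 31*v^6 - 28*v^5 + 19*v^4 - 26*v^3 - 11*v^2 + 12*v + 4)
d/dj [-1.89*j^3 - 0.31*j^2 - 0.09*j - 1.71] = -5.67*j^2 - 0.62*j - 0.09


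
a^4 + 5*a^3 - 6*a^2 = a^2*(a - 1)*(a + 6)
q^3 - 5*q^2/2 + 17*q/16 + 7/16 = (q - 7/4)*(q - 1)*(q + 1/4)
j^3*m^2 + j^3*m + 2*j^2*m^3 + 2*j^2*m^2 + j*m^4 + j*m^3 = m*(j + m)^2*(j*m + j)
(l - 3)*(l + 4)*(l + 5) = l^3 + 6*l^2 - 7*l - 60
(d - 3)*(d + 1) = d^2 - 2*d - 3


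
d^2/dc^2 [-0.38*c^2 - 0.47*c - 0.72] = -0.760000000000000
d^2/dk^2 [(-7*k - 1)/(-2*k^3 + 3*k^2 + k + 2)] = 2*(-(7*k + 1)*(-6*k^2 + 6*k + 1)^2 + (-42*k^2 + 42*k - 3*(2*k - 1)*(7*k + 1) + 7)*(-2*k^3 + 3*k^2 + k + 2))/(-2*k^3 + 3*k^2 + k + 2)^3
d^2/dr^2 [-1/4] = 0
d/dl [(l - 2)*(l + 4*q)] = 2*l + 4*q - 2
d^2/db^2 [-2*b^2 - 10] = -4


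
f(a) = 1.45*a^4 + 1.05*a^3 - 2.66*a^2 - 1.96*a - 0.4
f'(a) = 5.8*a^3 + 3.15*a^2 - 5.32*a - 1.96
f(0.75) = -2.46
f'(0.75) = -1.73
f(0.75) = -2.46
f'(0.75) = -1.73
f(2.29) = 33.65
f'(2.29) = 72.03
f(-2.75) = 45.96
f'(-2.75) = -84.13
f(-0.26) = -0.08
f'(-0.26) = -0.47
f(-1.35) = -0.37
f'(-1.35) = -3.31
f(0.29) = -1.16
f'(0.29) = -3.10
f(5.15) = 1082.37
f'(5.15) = 846.41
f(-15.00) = 69293.00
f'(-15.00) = -18788.41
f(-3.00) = 70.64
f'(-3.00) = -114.25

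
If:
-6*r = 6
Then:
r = -1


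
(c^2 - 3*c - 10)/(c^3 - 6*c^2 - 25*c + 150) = (c + 2)/(c^2 - c - 30)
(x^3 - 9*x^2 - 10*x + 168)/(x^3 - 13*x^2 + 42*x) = (x + 4)/x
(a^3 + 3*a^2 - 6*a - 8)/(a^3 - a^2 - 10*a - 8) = (a^2 + 2*a - 8)/(a^2 - 2*a - 8)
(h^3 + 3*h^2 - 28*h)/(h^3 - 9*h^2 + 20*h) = (h + 7)/(h - 5)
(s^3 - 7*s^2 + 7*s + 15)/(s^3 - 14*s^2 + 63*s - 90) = (s + 1)/(s - 6)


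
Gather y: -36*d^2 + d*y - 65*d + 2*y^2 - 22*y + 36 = -36*d^2 - 65*d + 2*y^2 + y*(d - 22) + 36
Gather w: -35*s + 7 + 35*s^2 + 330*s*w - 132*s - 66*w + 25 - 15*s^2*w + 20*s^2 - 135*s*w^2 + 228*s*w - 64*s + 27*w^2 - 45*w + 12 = 55*s^2 - 231*s + w^2*(27 - 135*s) + w*(-15*s^2 + 558*s - 111) + 44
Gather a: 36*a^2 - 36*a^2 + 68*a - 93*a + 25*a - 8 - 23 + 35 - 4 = 0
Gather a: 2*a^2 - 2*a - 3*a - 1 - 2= 2*a^2 - 5*a - 3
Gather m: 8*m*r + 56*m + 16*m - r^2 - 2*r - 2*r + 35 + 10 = m*(8*r + 72) - r^2 - 4*r + 45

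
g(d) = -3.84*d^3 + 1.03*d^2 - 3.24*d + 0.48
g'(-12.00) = -1686.84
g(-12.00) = 6823.20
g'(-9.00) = -954.90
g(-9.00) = 2912.43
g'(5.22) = -306.39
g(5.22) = -534.56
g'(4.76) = -254.45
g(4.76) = -405.75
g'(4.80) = -258.77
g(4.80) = -416.01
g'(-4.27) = -222.08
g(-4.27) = 332.06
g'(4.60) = -237.53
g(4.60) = -366.40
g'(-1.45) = -30.45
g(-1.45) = 19.05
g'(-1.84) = -46.03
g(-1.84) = 33.85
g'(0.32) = -3.76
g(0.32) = -0.58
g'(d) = -11.52*d^2 + 2.06*d - 3.24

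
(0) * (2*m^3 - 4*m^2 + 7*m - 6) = 0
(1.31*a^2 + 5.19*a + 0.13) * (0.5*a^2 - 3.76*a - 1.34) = 0.655*a^4 - 2.3306*a^3 - 21.2048*a^2 - 7.4434*a - 0.1742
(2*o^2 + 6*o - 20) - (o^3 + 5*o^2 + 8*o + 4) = -o^3 - 3*o^2 - 2*o - 24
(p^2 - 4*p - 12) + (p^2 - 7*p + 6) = 2*p^2 - 11*p - 6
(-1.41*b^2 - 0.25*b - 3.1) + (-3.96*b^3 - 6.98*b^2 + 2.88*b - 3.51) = -3.96*b^3 - 8.39*b^2 + 2.63*b - 6.61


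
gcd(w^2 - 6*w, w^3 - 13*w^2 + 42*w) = w^2 - 6*w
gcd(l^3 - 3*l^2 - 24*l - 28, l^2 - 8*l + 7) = l - 7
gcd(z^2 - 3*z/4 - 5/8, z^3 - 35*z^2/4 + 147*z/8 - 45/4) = z - 5/4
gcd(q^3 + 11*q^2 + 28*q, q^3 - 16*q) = q^2 + 4*q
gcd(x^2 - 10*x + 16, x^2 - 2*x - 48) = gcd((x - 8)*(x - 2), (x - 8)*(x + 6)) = x - 8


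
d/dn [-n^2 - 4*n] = -2*n - 4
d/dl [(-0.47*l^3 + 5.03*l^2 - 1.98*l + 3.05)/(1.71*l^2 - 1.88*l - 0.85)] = (-0.8037*l^4 + 1.7672*l^3 - 4.8721*l^2 - 18.982*l + 7.417)/(2.9241*l^4 - 6.4296*l^3 + 0.6274*l^2 + 3.196*l + 0.7225)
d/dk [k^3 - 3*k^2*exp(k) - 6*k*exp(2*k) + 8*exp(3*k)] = -3*k^2*exp(k) + 3*k^2 - 12*k*exp(2*k) - 6*k*exp(k) + 24*exp(3*k) - 6*exp(2*k)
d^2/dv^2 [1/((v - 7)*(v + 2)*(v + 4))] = 2*(6*v^4 - 8*v^3 - 99*v^2 + 270*v + 1100)/(v^9 - 3*v^8 - 99*v^7 + 35*v^6 + 3702*v^5 + 7788*v^4 - 41320*v^3 - 203616*v^2 - 319872*v - 175616)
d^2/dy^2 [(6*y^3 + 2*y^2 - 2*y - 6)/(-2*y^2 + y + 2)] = 4*(-13*y^3 + 6*y^2 - 42*y + 9)/(8*y^6 - 12*y^5 - 18*y^4 + 23*y^3 + 18*y^2 - 12*y - 8)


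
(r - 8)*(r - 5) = r^2 - 13*r + 40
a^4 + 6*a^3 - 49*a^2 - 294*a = a*(a - 7)*(a + 6)*(a + 7)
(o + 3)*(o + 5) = o^2 + 8*o + 15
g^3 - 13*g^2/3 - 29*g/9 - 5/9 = (g - 5)*(g + 1/3)^2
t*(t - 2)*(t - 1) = t^3 - 3*t^2 + 2*t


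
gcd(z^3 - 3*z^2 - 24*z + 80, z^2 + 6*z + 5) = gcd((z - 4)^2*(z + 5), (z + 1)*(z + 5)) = z + 5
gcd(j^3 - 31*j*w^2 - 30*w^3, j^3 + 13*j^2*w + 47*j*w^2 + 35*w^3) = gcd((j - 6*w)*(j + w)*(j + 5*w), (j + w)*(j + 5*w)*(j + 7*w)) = j^2 + 6*j*w + 5*w^2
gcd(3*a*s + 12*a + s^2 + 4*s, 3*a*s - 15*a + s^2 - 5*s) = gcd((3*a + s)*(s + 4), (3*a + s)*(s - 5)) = 3*a + s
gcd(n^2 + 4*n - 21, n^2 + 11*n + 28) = n + 7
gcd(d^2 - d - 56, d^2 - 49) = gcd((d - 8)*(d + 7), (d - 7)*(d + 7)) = d + 7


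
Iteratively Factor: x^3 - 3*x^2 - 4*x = (x + 1)*(x^2 - 4*x) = (x - 4)*(x + 1)*(x)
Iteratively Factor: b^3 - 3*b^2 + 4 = (b - 2)*(b^2 - b - 2) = (b - 2)*(b + 1)*(b - 2)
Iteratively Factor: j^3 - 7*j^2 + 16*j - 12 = (j - 2)*(j^2 - 5*j + 6) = (j - 2)^2*(j - 3)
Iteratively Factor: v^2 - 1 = (v + 1)*(v - 1)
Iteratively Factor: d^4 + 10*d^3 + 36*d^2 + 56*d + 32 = (d + 2)*(d^3 + 8*d^2 + 20*d + 16) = (d + 2)^2*(d^2 + 6*d + 8) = (d + 2)^2*(d + 4)*(d + 2)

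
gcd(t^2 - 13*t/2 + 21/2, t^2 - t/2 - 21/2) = t - 7/2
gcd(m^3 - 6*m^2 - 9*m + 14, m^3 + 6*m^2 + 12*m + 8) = m + 2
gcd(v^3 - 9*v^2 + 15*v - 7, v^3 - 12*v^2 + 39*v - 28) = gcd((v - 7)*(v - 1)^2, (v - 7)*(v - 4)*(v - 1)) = v^2 - 8*v + 7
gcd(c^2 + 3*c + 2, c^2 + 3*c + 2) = c^2 + 3*c + 2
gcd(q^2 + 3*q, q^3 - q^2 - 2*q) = q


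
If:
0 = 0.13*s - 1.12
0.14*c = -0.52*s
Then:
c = -32.00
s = 8.62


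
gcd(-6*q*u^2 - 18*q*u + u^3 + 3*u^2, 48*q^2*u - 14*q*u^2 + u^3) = 6*q*u - u^2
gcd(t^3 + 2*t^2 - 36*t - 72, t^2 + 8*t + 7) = 1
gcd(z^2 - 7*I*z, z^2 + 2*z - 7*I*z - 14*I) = z - 7*I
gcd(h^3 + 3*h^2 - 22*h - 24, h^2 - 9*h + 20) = h - 4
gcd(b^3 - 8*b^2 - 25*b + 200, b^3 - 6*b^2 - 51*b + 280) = b^2 - 13*b + 40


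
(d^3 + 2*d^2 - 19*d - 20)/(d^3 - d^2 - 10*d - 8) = (d + 5)/(d + 2)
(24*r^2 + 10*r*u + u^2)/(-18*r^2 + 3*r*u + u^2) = (-4*r - u)/(3*r - u)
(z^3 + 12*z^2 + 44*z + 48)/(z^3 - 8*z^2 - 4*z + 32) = (z^2 + 10*z + 24)/(z^2 - 10*z + 16)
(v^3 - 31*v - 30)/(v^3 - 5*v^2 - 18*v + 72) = (v^2 + 6*v + 5)/(v^2 + v - 12)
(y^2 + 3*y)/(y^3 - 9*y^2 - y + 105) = y/(y^2 - 12*y + 35)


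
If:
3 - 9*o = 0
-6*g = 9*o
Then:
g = -1/2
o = 1/3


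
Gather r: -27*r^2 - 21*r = -27*r^2 - 21*r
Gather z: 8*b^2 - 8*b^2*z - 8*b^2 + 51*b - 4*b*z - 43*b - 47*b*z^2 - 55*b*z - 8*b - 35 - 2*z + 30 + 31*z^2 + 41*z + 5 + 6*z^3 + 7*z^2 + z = 6*z^3 + z^2*(38 - 47*b) + z*(-8*b^2 - 59*b + 40)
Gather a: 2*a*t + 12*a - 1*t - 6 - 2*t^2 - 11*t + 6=a*(2*t + 12) - 2*t^2 - 12*t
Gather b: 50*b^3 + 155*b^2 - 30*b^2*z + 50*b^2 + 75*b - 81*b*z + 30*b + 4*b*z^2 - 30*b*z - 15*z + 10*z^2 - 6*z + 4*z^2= 50*b^3 + b^2*(205 - 30*z) + b*(4*z^2 - 111*z + 105) + 14*z^2 - 21*z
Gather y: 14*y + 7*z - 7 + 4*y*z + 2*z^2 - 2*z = y*(4*z + 14) + 2*z^2 + 5*z - 7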